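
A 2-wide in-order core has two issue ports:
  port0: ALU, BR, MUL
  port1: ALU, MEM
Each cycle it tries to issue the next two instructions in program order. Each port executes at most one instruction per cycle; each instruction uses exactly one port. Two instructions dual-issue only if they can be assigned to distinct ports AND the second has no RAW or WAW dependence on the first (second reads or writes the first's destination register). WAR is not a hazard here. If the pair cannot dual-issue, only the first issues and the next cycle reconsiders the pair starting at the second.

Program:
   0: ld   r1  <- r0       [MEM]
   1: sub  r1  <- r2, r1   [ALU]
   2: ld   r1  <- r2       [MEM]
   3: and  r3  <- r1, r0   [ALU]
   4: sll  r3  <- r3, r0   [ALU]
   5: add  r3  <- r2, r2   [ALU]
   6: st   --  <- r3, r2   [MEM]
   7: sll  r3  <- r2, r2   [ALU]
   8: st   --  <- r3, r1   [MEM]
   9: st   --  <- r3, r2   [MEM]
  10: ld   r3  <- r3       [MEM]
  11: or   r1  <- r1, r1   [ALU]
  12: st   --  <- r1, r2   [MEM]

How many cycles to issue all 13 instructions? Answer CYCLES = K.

t=0 i0:ld.MEM ; RAW+WAW r1
t=1 i1:sub.ALU ; WAW r1
t=2 i2:ld.MEM ; RAW r1
t=3 i3:and.ALU ; RAW+WAW r3
t=4 i4:sll.ALU ; WAW r3
t=5 i5:add.ALU ; RAW r3
t=6 i6,i7:st.MEM sll.ALU ; 2-wide
t=7 i8:st.MEM ; no-port MEM/MEM
t=8 i9:st.MEM ; no-port MEM/MEM
t=9 i10,i11:ld.MEM or.ALU ; 2-wide
t=10 i12:st.MEM ; tail

CYCLES = 11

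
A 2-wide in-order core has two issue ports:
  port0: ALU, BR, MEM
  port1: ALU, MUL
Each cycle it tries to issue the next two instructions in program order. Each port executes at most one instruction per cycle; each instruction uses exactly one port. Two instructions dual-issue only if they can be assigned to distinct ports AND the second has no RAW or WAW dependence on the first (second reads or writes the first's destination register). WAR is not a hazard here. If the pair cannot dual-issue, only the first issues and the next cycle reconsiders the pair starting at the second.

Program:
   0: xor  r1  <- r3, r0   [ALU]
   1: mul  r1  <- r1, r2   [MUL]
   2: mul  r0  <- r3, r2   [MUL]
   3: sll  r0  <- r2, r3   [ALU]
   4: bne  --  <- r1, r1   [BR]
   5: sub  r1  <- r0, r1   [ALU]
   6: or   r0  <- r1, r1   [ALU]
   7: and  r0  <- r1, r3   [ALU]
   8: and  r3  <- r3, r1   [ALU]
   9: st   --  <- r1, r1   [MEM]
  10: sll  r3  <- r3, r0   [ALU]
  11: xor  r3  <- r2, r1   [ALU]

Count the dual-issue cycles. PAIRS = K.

PAIRS = 3

t=0 i0:xor ; RAW+WAW r1
t=1 i1:mul ; no-port MUL/MUL
t=2 i2:mul ; WAW r0
t=3 i3+i4:sll;bne ; dual
t=4 i5:sub ; RAW r1
t=5 i6:or ; WAW r0
t=6 i7+i8:and;and ; dual
t=7 i9+i10:st;sll ; dual
t=8 i11:xor ; tail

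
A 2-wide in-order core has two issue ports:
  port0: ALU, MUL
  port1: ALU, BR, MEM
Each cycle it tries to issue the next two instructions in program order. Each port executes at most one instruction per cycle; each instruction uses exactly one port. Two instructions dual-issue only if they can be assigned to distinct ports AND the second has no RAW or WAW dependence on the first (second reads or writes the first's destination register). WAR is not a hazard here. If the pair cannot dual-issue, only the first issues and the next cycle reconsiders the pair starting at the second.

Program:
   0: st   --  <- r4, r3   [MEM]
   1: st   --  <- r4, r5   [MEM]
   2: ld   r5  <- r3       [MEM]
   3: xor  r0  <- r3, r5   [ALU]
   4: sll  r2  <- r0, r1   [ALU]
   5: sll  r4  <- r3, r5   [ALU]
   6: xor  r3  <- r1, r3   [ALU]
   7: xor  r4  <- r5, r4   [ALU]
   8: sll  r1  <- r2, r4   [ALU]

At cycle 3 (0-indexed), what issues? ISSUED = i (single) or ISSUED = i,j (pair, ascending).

ISSUED = 3

c0: i0 st.MEM  no-port MEM/MEM
c1: i1 st.MEM  no-port MEM/MEM
c2: i2 ld.MEM  RAW r5
c3: i3 xor.ALU  RAW r0
c4: i4,i5 sll.ALU;sll.ALU  pair
c5: i6,i7 xor.ALU;xor.ALU  pair
c6: i8 sll.ALU  tail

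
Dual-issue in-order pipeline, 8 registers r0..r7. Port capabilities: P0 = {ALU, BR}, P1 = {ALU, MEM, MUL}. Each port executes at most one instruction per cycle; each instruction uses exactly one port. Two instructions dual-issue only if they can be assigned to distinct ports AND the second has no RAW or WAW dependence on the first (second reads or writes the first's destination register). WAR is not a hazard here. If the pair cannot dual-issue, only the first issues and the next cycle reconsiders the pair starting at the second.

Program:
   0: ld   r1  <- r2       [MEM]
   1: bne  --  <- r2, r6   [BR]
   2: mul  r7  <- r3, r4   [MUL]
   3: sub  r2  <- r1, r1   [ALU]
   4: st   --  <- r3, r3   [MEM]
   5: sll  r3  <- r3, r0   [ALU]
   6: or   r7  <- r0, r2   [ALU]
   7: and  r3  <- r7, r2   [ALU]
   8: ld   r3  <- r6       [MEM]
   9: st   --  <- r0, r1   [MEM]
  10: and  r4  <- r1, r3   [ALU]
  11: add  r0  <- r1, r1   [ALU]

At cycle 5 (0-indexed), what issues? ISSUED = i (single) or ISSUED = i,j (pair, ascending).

c0: i0/i1 ld/bne  2-wide
c1: i2/i3 mul/sub  2-wide
c2: i4/i5 st/sll  2-wide
c3: i6 or  RAW r7
c4: i7 and  WAW r3
c5: i8 ld  no-port MEM/MEM
c6: i9/i10 st/and  2-wide
c7: i11 add  tail

ISSUED = 8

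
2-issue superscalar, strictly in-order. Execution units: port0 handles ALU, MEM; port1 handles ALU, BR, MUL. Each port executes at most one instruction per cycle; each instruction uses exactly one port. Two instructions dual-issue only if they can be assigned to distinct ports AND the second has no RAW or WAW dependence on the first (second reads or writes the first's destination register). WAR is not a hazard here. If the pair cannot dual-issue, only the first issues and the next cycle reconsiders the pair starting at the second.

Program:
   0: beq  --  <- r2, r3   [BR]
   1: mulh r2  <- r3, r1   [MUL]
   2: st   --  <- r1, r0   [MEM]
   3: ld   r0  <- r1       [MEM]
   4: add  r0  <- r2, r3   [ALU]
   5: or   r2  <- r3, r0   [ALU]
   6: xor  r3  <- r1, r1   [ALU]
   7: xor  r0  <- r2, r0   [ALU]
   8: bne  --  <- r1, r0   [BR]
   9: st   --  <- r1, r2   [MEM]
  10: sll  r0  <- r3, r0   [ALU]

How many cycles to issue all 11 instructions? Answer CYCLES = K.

CYCLES = 8

#0 head=0: beq.BR i0 no-port BR/MUL
#1 head=1: mulh.MUL;st.MEM i1,i2 2-wide
#2 head=3: ld.MEM i3 WAW r0
#3 head=4: add.ALU i4 RAW r0
#4 head=5: or.ALU;xor.ALU i5,i6 2-wide
#5 head=7: xor.ALU i7 RAW r0
#6 head=8: bne.BR;st.MEM i8,i9 2-wide
#7 head=10: sll.ALU i10 tail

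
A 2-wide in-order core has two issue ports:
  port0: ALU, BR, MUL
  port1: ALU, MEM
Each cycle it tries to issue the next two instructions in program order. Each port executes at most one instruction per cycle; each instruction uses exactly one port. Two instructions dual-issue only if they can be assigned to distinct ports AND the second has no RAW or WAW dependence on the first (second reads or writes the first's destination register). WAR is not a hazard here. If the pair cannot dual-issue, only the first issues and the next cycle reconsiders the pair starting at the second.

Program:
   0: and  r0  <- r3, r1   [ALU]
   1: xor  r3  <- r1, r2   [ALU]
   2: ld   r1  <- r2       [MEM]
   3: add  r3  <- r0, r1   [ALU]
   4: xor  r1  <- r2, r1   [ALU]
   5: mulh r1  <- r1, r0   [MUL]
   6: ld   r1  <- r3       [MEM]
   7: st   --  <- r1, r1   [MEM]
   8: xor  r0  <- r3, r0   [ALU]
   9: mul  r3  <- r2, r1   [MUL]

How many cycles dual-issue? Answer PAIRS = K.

[0] i0+i1  and;xor  -- pair
[1] i2  ld  -- RAW r1
[2] i3+i4  add;xor  -- pair
[3] i5  mulh  -- WAW r1
[4] i6  ld  -- no-port MEM/MEM
[5] i7+i8  st;xor  -- pair
[6] i9  mul  -- tail

PAIRS = 3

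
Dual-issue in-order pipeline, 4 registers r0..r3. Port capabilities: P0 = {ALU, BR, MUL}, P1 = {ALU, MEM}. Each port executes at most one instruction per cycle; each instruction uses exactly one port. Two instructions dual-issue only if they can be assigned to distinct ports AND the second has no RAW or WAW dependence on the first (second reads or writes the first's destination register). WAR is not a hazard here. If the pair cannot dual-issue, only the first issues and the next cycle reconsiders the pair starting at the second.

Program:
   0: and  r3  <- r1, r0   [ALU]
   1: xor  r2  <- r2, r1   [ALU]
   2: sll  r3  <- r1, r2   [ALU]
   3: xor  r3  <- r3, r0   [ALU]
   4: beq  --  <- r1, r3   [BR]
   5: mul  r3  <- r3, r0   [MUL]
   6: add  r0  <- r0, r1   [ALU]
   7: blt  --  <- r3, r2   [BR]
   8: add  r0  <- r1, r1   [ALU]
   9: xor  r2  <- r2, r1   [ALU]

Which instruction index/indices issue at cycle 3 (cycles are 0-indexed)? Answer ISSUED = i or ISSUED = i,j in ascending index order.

ISSUED = 4

c0: i0&i1 and;xor  dual
c1: i2 sll  RAW+WAW r3
c2: i3 xor  RAW r3
c3: i4 beq  no-port BR/MUL
c4: i5&i6 mul;add  dual
c5: i7&i8 blt;add  dual
c6: i9 xor  tail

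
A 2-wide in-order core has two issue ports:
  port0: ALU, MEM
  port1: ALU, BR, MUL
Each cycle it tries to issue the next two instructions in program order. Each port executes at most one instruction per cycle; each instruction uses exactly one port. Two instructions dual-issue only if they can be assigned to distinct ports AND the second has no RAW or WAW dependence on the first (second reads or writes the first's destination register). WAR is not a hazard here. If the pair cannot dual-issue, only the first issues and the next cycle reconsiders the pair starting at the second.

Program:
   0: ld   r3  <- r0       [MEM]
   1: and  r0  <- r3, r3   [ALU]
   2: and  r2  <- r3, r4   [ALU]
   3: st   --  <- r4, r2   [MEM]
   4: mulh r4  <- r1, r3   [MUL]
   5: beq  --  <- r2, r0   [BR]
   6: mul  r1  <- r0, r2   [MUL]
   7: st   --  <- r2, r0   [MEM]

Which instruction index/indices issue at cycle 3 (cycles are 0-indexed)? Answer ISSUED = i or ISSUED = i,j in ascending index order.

[0] i0  ld.MEM  -- RAW r3
[1] i1&i2  and.ALU+and.ALU  -- dual
[2] i3&i4  st.MEM+mulh.MUL  -- dual
[3] i5  beq.BR  -- no-port BR/MUL
[4] i6&i7  mul.MUL+st.MEM  -- dual

ISSUED = 5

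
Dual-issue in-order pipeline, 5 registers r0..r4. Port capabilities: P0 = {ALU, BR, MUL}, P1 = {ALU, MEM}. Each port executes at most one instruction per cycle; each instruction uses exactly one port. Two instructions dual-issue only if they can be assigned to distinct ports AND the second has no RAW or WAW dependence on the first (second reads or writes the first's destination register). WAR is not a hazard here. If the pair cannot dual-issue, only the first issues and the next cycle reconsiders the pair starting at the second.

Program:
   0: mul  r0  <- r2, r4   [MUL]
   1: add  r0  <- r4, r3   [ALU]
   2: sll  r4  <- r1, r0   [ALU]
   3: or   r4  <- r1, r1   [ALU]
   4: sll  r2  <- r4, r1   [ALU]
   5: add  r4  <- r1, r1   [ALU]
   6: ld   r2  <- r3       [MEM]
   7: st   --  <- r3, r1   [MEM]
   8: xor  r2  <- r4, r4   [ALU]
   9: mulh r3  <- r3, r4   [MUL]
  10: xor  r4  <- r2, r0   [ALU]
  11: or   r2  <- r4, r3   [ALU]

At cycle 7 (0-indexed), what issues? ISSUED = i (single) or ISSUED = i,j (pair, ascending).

ISSUED = 9,10

0. mul.MUL @i0  | WAW r0
1. add.ALU @i1  | RAW r0
2. sll.ALU @i2  | WAW r4
3. or.ALU @i3  | RAW r4
4. sll.ALU add.ALU @i4,i5  | pair
5. ld.MEM @i6  | no-port MEM/MEM
6. st.MEM xor.ALU @i7,i8  | pair
7. mulh.MUL xor.ALU @i9,i10  | pair
8. or.ALU @i11  | tail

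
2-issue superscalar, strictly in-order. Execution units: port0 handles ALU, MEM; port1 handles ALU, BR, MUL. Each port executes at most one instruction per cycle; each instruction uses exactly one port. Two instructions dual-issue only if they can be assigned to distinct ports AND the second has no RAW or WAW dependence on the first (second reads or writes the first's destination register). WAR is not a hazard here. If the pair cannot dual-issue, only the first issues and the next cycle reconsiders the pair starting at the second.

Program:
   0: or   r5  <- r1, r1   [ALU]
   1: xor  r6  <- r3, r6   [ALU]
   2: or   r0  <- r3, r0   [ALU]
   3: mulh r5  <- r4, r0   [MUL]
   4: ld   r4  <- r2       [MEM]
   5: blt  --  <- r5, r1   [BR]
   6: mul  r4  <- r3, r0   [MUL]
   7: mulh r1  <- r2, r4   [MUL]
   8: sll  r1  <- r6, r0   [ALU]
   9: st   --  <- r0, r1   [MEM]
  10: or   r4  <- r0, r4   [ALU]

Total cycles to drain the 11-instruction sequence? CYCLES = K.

CYCLES = 8

0. or.ALU+xor.ALU @i0,i1  | 2-wide
1. or.ALU @i2  | RAW r0
2. mulh.MUL+ld.MEM @i3,i4  | 2-wide
3. blt.BR @i5  | no-port BR/MUL
4. mul.MUL @i6  | no-port MUL/MUL
5. mulh.MUL @i7  | WAW r1
6. sll.ALU @i8  | RAW r1
7. st.MEM+or.ALU @i9,i10  | 2-wide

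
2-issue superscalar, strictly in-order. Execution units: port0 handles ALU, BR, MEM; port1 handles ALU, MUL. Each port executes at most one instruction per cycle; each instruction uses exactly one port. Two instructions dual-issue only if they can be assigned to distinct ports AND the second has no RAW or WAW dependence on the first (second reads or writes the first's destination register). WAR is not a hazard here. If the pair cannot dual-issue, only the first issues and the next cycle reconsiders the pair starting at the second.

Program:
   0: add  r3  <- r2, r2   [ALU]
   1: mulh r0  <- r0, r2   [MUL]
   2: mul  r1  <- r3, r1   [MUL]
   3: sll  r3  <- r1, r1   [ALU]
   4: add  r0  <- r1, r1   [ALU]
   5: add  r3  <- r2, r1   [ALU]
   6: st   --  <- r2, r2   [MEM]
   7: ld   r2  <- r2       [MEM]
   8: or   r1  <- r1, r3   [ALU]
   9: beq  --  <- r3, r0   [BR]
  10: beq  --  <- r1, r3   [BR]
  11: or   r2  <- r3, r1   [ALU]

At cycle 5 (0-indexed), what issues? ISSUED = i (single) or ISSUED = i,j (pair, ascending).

ISSUED = 9

#0 head=0: add.ALU;mulh.MUL i0,i1 2-wide
#1 head=2: mul.MUL i2 RAW r1
#2 head=3: sll.ALU;add.ALU i3,i4 2-wide
#3 head=5: add.ALU;st.MEM i5,i6 2-wide
#4 head=7: ld.MEM;or.ALU i7,i8 2-wide
#5 head=9: beq.BR i9 no-port BR/BR
#6 head=10: beq.BR;or.ALU i10,i11 2-wide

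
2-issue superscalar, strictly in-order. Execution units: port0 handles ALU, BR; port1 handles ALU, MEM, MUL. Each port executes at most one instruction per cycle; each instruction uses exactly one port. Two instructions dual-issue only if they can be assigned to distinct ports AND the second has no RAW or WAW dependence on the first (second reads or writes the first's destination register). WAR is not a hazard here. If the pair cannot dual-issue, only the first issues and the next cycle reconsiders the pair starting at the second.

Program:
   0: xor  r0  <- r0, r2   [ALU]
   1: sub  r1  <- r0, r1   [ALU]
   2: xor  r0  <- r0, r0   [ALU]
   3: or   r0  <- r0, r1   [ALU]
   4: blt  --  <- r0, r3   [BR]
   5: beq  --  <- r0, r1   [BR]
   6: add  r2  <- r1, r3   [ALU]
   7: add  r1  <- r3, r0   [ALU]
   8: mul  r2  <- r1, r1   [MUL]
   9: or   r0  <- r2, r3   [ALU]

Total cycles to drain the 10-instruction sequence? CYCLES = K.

c0: i0 xor.ALU  RAW r0
c1: i1+i2 sub.ALU;xor.ALU  pair
c2: i3 or.ALU  RAW r0
c3: i4 blt.BR  no-port BR/BR
c4: i5+i6 beq.BR;add.ALU  pair
c5: i7 add.ALU  RAW r1
c6: i8 mul.MUL  RAW r2
c7: i9 or.ALU  tail

CYCLES = 8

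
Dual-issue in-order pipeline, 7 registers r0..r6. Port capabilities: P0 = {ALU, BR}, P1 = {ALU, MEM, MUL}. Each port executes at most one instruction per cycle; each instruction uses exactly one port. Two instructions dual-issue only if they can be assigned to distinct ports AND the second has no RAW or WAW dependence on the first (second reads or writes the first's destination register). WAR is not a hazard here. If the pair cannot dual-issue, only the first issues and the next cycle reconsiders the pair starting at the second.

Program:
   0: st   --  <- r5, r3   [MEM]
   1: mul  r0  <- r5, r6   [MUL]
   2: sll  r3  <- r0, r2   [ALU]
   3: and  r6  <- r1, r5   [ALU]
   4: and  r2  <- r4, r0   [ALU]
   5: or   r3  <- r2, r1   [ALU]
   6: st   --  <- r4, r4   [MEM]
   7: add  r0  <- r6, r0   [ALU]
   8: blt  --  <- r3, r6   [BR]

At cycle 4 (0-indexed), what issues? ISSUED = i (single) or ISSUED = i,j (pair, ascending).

0. st @i0  | no-port MEM/MUL
1. mul @i1  | RAW r0
2. sll;and @i2&i3  | dual
3. and @i4  | RAW r2
4. or;st @i5&i6  | dual
5. add;blt @i7&i8  | dual

ISSUED = 5,6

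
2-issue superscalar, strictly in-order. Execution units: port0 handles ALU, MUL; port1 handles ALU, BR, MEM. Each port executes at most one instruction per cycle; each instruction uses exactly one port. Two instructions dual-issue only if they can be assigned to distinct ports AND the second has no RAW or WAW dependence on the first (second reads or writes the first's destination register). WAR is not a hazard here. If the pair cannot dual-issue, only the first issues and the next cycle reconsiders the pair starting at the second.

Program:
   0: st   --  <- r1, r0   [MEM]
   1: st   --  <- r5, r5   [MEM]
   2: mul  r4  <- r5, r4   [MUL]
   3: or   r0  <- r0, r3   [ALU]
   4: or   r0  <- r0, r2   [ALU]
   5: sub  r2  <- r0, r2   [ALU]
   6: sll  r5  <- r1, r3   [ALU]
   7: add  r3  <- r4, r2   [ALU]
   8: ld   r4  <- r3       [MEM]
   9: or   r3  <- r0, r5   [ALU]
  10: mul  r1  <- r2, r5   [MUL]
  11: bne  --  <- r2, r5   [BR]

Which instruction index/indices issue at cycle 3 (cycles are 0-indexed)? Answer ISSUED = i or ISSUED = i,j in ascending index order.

[0] i0  st.MEM  -- no-port MEM/MEM
[1] i1+i2  st.MEM;mul.MUL  -- 2-wide
[2] i3  or.ALU  -- RAW+WAW r0
[3] i4  or.ALU  -- RAW r0
[4] i5+i6  sub.ALU;sll.ALU  -- 2-wide
[5] i7  add.ALU  -- RAW r3
[6] i8+i9  ld.MEM;or.ALU  -- 2-wide
[7] i10+i11  mul.MUL;bne.BR  -- 2-wide

ISSUED = 4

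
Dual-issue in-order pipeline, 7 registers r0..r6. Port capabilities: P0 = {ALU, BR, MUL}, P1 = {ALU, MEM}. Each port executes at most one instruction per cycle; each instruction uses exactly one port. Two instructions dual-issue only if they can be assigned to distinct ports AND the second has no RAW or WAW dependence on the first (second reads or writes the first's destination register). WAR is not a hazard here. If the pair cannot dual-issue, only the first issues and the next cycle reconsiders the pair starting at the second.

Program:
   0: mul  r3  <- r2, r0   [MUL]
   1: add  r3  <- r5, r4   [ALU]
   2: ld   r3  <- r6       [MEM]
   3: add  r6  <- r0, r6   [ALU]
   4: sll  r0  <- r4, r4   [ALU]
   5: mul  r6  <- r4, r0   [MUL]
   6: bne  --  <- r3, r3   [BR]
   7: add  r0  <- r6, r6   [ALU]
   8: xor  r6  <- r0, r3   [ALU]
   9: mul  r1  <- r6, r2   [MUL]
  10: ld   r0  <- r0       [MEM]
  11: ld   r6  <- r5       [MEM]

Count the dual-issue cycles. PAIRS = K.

PAIRS = 3

0. mul @i0  | WAW r3
1. add @i1  | WAW r3
2. ld/add @i2,i3  | pair
3. sll @i4  | RAW r0
4. mul @i5  | no-port MUL/BR
5. bne/add @i6,i7  | pair
6. xor @i8  | RAW r6
7. mul/ld @i9,i10  | pair
8. ld @i11  | tail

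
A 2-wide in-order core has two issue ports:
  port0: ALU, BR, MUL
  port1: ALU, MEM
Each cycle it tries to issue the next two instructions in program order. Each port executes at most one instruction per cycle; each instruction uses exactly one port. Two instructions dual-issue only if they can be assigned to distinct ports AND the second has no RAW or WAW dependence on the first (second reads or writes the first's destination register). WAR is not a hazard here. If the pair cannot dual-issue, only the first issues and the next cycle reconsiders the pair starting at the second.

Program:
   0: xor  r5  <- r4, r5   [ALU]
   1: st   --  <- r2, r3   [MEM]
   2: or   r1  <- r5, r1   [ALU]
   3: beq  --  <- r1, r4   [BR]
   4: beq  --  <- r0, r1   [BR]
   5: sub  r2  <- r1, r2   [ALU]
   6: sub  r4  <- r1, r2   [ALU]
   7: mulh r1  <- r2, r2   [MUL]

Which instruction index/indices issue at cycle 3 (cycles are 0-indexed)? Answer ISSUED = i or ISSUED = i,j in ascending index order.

  cy0 -> i0,i1 (xor.ALU/st.MEM) 2-wide
  cy1 -> i2 (or.ALU) RAW r1
  cy2 -> i3 (beq.BR) no-port BR/BR
  cy3 -> i4,i5 (beq.BR/sub.ALU) 2-wide
  cy4 -> i6,i7 (sub.ALU/mulh.MUL) 2-wide

ISSUED = 4,5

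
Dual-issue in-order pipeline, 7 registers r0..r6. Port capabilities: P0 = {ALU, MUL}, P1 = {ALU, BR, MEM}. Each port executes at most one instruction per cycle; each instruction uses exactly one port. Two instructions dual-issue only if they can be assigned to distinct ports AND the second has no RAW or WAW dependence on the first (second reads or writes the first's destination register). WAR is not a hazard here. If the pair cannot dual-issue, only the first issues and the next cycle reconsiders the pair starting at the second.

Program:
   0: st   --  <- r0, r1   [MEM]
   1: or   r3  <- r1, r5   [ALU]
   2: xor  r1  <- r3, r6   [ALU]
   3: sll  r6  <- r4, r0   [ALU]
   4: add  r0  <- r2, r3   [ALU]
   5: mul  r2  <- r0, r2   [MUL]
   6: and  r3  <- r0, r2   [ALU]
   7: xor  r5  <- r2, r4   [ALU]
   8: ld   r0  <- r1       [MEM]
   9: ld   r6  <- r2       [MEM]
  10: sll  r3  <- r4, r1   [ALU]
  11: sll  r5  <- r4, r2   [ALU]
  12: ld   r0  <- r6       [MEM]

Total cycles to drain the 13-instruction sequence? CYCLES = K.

CYCLES = 8

c0: i0,i1 st+or  dual
c1: i2,i3 xor+sll  dual
c2: i4 add  RAW r0
c3: i5 mul  RAW r2
c4: i6,i7 and+xor  dual
c5: i8 ld  no-port MEM/MEM
c6: i9,i10 ld+sll  dual
c7: i11,i12 sll+ld  dual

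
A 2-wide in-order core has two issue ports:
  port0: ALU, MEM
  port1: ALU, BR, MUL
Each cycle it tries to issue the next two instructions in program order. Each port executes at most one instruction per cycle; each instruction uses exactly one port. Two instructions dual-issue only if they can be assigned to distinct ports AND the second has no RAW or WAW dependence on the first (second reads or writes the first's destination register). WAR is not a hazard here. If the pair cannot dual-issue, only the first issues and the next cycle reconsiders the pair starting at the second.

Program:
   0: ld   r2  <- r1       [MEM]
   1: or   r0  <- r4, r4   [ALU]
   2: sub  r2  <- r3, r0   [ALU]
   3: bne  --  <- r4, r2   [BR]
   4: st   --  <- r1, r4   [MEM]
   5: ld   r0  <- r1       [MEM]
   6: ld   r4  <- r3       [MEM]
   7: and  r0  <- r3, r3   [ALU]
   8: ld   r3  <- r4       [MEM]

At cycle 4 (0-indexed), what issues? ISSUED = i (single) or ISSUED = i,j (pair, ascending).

ISSUED = 6,7

c0: i0,i1 ld.MEM or.ALU  dual
c1: i2 sub.ALU  RAW r2
c2: i3,i4 bne.BR st.MEM  dual
c3: i5 ld.MEM  no-port MEM/MEM
c4: i6,i7 ld.MEM and.ALU  dual
c5: i8 ld.MEM  tail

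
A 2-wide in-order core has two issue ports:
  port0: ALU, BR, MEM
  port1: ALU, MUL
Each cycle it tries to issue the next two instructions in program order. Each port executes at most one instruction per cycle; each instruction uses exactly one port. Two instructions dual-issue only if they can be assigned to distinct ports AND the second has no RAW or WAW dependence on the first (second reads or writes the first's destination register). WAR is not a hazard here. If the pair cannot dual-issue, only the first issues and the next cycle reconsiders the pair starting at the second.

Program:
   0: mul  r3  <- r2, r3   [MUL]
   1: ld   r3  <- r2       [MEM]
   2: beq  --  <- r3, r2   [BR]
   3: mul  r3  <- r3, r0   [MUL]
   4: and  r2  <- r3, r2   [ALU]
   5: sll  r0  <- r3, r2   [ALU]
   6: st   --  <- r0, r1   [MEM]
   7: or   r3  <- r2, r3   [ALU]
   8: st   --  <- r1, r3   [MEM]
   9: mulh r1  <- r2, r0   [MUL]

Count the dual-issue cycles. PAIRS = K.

PAIRS = 3

  cy0 -> i0 (mul.MUL) WAW r3
  cy1 -> i1 (ld.MEM) no-port MEM/BR
  cy2 -> i2&i3 (beq.BR;mul.MUL) pair
  cy3 -> i4 (and.ALU) RAW r2
  cy4 -> i5 (sll.ALU) RAW r0
  cy5 -> i6&i7 (st.MEM;or.ALU) pair
  cy6 -> i8&i9 (st.MEM;mulh.MUL) pair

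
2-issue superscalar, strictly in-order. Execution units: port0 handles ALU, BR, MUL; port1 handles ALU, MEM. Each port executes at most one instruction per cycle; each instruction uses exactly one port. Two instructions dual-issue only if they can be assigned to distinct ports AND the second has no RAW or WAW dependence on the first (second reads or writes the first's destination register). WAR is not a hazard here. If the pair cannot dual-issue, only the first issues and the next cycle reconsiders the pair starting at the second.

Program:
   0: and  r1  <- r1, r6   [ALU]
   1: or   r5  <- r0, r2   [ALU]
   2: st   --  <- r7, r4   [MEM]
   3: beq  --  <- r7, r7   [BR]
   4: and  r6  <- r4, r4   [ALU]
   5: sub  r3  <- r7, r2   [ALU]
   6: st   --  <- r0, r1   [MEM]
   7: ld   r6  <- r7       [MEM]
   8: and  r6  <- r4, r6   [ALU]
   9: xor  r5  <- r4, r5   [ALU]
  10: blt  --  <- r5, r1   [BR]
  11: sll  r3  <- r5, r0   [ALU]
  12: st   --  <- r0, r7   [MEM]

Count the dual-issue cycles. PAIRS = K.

t=0 i0/i1:and;or ; dual
t=1 i2/i3:st;beq ; dual
t=2 i4/i5:and;sub ; dual
t=3 i6:st ; no-port MEM/MEM
t=4 i7:ld ; RAW+WAW r6
t=5 i8/i9:and;xor ; dual
t=6 i10/i11:blt;sll ; dual
t=7 i12:st ; tail

PAIRS = 5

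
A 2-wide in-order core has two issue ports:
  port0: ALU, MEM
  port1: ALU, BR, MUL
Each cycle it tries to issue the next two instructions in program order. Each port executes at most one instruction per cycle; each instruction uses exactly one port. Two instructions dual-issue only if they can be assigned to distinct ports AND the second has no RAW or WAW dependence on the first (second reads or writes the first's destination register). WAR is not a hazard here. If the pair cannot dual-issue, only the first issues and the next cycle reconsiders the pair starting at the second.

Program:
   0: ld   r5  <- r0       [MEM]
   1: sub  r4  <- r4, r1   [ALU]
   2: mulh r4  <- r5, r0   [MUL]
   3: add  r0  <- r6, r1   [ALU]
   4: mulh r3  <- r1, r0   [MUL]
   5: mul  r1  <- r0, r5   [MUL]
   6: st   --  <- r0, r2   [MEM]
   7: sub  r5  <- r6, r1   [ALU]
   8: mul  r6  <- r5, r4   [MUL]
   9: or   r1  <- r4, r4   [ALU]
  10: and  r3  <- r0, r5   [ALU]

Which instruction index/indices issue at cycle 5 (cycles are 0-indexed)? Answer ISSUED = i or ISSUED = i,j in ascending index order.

ISSUED = 8,9

[0] i0,i1  ld+sub  -- pair
[1] i2,i3  mulh+add  -- pair
[2] i4  mulh  -- no-port MUL/MUL
[3] i5,i6  mul+st  -- pair
[4] i7  sub  -- RAW r5
[5] i8,i9  mul+or  -- pair
[6] i10  and  -- tail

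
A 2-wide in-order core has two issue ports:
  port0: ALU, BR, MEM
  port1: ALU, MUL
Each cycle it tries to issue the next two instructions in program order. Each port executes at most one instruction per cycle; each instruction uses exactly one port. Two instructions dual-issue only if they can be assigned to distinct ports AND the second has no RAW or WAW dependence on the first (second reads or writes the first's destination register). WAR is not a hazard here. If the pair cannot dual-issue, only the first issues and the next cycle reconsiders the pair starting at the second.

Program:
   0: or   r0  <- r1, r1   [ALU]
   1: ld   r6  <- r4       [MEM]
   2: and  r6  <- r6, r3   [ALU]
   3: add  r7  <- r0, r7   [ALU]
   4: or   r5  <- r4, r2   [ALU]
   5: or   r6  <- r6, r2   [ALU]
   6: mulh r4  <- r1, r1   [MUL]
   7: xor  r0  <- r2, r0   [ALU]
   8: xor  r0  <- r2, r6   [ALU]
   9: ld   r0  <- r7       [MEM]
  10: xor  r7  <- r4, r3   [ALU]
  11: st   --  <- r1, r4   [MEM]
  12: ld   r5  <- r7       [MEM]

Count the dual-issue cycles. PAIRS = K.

0. or ld @i0,i1  | 2-wide
1. and add @i2,i3  | 2-wide
2. or or @i4,i5  | 2-wide
3. mulh xor @i6,i7  | 2-wide
4. xor @i8  | WAW r0
5. ld xor @i9,i10  | 2-wide
6. st @i11  | no-port MEM/MEM
7. ld @i12  | tail

PAIRS = 5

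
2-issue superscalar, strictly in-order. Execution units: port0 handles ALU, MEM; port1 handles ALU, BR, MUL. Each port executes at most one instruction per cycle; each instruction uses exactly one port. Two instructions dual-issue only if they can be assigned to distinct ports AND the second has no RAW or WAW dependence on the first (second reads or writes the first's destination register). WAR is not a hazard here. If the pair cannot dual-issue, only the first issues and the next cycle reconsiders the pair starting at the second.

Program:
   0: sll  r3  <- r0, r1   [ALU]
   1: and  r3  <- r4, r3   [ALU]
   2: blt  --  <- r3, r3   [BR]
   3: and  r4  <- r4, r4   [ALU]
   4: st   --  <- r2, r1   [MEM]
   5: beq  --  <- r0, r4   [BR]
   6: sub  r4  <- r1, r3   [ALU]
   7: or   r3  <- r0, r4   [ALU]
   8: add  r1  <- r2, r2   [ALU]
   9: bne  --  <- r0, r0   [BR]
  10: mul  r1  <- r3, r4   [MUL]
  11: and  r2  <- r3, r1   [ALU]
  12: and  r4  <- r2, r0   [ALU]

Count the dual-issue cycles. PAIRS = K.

  cy0 -> i0 (sll) RAW+WAW r3
  cy1 -> i1 (and) RAW r3
  cy2 -> i2&i3 (blt+and) dual
  cy3 -> i4&i5 (st+beq) dual
  cy4 -> i6 (sub) RAW r4
  cy5 -> i7&i8 (or+add) dual
  cy6 -> i9 (bne) no-port BR/MUL
  cy7 -> i10 (mul) RAW r1
  cy8 -> i11 (and) RAW r2
  cy9 -> i12 (and) tail

PAIRS = 3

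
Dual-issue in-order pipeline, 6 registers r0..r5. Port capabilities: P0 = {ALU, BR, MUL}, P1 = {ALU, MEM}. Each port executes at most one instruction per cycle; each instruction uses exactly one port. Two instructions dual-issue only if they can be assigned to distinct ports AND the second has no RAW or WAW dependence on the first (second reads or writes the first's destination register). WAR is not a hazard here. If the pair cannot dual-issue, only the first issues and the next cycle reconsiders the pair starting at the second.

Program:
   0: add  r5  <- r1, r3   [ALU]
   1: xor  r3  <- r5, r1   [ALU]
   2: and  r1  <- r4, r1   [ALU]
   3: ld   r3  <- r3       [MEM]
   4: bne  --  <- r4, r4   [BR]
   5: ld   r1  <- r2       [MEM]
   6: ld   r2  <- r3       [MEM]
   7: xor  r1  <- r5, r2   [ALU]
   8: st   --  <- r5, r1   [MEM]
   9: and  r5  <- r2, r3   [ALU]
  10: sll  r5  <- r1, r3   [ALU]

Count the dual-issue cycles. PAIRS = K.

PAIRS = 3

#0 head=0: add.ALU i0 RAW r5
#1 head=1: xor.ALU and.ALU i1&i2 2-wide
#2 head=3: ld.MEM bne.BR i3&i4 2-wide
#3 head=5: ld.MEM i5 no-port MEM/MEM
#4 head=6: ld.MEM i6 RAW r2
#5 head=7: xor.ALU i7 RAW r1
#6 head=8: st.MEM and.ALU i8&i9 2-wide
#7 head=10: sll.ALU i10 tail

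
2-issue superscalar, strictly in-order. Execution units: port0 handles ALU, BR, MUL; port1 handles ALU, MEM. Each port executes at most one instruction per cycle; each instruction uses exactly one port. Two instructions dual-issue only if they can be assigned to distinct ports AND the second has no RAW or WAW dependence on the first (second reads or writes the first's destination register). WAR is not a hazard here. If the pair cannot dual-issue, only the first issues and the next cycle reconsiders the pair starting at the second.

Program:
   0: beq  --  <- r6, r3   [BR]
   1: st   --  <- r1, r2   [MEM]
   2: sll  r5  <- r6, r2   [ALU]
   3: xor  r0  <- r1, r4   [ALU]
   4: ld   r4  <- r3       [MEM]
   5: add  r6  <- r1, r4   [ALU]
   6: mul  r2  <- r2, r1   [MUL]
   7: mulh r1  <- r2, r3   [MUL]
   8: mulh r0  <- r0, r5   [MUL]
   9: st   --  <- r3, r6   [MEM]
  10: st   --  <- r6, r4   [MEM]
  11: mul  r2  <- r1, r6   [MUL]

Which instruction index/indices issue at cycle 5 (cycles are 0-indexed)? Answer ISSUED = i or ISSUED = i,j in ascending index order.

ISSUED = 8,9

[0] i0&i1  beq.BR;st.MEM  -- dual
[1] i2&i3  sll.ALU;xor.ALU  -- dual
[2] i4  ld.MEM  -- RAW r4
[3] i5&i6  add.ALU;mul.MUL  -- dual
[4] i7  mulh.MUL  -- no-port MUL/MUL
[5] i8&i9  mulh.MUL;st.MEM  -- dual
[6] i10&i11  st.MEM;mul.MUL  -- dual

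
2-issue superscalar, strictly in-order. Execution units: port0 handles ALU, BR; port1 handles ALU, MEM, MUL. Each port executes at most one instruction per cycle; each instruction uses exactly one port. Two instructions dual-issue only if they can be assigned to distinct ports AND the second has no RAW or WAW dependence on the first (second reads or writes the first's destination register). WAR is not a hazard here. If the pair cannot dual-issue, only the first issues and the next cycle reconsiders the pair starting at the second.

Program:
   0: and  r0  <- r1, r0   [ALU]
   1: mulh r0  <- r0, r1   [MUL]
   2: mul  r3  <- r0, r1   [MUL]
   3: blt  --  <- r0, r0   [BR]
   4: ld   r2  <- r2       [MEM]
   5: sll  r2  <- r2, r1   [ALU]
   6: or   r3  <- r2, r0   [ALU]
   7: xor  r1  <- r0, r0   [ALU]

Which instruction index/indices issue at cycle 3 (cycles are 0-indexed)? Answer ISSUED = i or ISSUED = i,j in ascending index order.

ISSUED = 4

c0: i0 and.ALU  RAW+WAW r0
c1: i1 mulh.MUL  no-port MUL/MUL
c2: i2,i3 mul.MUL;blt.BR  dual
c3: i4 ld.MEM  RAW+WAW r2
c4: i5 sll.ALU  RAW r2
c5: i6,i7 or.ALU;xor.ALU  dual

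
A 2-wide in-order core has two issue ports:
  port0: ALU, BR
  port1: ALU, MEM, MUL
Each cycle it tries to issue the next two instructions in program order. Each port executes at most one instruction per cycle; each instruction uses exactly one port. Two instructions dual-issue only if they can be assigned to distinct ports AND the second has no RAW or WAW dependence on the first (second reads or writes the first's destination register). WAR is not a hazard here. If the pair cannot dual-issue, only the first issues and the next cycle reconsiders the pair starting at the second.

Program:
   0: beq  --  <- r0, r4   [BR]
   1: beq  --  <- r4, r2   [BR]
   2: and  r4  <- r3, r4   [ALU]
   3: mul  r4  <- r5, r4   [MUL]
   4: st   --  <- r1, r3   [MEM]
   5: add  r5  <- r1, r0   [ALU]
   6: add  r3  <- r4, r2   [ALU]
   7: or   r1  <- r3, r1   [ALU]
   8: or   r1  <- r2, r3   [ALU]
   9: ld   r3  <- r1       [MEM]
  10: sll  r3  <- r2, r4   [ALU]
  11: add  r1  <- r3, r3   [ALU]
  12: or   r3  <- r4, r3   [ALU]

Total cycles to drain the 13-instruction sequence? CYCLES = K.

[0] i0  beq  -- no-port BR/BR
[1] i1,i2  beq and  -- dual
[2] i3  mul  -- no-port MUL/MEM
[3] i4,i5  st add  -- dual
[4] i6  add  -- RAW r3
[5] i7  or  -- WAW r1
[6] i8  or  -- RAW r1
[7] i9  ld  -- WAW r3
[8] i10  sll  -- RAW r3
[9] i11,i12  add or  -- dual

CYCLES = 10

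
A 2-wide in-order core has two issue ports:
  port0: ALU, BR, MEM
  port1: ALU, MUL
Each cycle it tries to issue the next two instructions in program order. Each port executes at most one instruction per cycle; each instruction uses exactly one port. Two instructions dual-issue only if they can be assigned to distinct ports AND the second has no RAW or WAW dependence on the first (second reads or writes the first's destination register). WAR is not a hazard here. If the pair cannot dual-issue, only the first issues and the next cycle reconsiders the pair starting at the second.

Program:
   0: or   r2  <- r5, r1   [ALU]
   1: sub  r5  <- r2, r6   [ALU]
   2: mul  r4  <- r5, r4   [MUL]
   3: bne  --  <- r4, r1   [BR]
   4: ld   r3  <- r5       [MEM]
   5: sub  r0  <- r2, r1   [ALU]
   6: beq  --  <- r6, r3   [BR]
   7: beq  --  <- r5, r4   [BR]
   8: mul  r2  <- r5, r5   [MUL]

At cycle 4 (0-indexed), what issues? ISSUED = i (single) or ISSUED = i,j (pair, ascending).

c0: i0 or.ALU  RAW r2
c1: i1 sub.ALU  RAW r5
c2: i2 mul.MUL  RAW r4
c3: i3 bne.BR  no-port BR/MEM
c4: i4/i5 ld.MEM/sub.ALU  dual
c5: i6 beq.BR  no-port BR/BR
c6: i7/i8 beq.BR/mul.MUL  dual

ISSUED = 4,5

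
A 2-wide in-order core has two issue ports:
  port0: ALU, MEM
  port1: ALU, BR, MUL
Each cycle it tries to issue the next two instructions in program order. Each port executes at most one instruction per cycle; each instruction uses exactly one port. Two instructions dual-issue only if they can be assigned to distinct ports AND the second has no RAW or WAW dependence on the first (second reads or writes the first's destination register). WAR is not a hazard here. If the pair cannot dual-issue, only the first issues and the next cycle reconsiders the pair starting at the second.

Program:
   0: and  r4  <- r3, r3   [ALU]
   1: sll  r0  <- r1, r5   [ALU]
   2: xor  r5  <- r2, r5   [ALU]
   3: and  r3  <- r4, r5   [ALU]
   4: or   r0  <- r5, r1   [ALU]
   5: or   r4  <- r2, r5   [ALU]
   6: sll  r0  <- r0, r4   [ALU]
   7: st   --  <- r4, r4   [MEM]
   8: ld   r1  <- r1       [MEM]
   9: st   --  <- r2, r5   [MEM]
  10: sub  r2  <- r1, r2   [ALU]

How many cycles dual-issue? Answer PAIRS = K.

PAIRS = 4

#0 head=0: and/sll i0&i1 pair
#1 head=2: xor i2 RAW r5
#2 head=3: and/or i3&i4 pair
#3 head=5: or i5 RAW r4
#4 head=6: sll/st i6&i7 pair
#5 head=8: ld i8 no-port MEM/MEM
#6 head=9: st/sub i9&i10 pair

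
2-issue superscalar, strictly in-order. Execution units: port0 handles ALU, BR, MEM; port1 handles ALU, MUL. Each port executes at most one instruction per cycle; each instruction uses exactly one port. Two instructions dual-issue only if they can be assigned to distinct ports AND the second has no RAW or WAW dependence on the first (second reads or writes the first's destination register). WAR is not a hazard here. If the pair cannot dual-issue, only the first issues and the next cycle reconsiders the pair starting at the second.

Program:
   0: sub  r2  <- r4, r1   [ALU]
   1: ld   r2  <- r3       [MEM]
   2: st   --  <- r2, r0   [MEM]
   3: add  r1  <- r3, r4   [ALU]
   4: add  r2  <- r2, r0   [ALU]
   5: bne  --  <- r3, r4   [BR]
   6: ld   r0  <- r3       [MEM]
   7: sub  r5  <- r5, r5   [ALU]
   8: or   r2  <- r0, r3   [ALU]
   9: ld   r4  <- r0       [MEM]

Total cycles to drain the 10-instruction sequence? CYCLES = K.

CYCLES = 6

t=0 i0:sub ; WAW r2
t=1 i1:ld ; no-port MEM/MEM
t=2 i2/i3:st;add ; dual
t=3 i4/i5:add;bne ; dual
t=4 i6/i7:ld;sub ; dual
t=5 i8/i9:or;ld ; dual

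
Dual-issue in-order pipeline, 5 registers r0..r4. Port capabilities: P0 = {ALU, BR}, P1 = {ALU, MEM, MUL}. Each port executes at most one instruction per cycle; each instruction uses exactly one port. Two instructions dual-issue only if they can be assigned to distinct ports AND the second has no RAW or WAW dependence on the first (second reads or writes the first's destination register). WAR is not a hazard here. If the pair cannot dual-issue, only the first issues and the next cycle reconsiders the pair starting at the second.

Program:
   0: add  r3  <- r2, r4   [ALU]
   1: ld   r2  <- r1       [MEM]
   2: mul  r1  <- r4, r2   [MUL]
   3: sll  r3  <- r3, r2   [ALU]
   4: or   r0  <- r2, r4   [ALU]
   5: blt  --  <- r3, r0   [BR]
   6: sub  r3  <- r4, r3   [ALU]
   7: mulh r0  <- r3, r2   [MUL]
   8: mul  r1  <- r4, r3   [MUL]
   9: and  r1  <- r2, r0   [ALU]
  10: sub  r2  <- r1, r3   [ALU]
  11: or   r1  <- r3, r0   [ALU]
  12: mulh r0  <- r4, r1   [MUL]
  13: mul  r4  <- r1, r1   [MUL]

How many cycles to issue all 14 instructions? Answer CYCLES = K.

CYCLES = 10

0. add+ld @i0+i1  | pair
1. mul+sll @i2+i3  | pair
2. or @i4  | RAW r0
3. blt+sub @i5+i6  | pair
4. mulh @i7  | no-port MUL/MUL
5. mul @i8  | WAW r1
6. and @i9  | RAW r1
7. sub+or @i10+i11  | pair
8. mulh @i12  | no-port MUL/MUL
9. mul @i13  | tail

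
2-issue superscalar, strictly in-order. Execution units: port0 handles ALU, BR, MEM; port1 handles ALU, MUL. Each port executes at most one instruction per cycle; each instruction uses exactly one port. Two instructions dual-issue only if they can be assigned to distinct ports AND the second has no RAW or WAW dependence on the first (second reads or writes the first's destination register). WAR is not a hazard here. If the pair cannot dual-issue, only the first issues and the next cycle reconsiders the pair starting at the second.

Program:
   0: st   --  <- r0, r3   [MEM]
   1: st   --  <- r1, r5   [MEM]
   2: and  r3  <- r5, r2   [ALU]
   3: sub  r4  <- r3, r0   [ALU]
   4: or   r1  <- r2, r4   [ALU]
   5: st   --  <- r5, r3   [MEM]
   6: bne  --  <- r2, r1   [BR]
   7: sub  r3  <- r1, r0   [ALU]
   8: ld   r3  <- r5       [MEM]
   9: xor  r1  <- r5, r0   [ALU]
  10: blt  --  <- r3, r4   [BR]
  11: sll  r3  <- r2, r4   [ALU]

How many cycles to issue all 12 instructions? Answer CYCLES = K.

CYCLES = 7

[0] i0  st  -- no-port MEM/MEM
[1] i1/i2  st+and  -- pair
[2] i3  sub  -- RAW r4
[3] i4/i5  or+st  -- pair
[4] i6/i7  bne+sub  -- pair
[5] i8/i9  ld+xor  -- pair
[6] i10/i11  blt+sll  -- pair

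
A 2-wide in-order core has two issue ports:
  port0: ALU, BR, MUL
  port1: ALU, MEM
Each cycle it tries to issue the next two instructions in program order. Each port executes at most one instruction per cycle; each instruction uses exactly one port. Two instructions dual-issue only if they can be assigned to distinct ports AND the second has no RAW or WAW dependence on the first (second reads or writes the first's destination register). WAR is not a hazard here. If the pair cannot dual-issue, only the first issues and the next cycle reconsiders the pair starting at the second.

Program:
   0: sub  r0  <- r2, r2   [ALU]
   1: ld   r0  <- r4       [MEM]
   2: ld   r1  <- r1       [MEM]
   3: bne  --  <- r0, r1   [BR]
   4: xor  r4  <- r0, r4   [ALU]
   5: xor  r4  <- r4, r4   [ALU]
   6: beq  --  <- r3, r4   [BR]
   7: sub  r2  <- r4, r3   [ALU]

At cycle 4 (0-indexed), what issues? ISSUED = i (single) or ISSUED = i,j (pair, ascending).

ISSUED = 5

0. sub @i0  | WAW r0
1. ld @i1  | no-port MEM/MEM
2. ld @i2  | RAW r1
3. bne+xor @i3&i4  | pair
4. xor @i5  | RAW r4
5. beq+sub @i6&i7  | pair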